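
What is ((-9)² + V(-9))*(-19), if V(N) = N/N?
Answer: -1558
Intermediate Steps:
V(N) = 1
((-9)² + V(-9))*(-19) = ((-9)² + 1)*(-19) = (81 + 1)*(-19) = 82*(-19) = -1558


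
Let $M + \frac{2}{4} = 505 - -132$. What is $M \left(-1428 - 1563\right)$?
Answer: $- \frac{3807543}{2} \approx -1.9038 \cdot 10^{6}$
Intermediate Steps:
$M = \frac{1273}{2}$ ($M = - \frac{1}{2} + \left(505 - -132\right) = - \frac{1}{2} + \left(505 + 132\right) = - \frac{1}{2} + 637 = \frac{1273}{2} \approx 636.5$)
$M \left(-1428 - 1563\right) = \frac{1273 \left(-1428 - 1563\right)}{2} = \frac{1273}{2} \left(-2991\right) = - \frac{3807543}{2}$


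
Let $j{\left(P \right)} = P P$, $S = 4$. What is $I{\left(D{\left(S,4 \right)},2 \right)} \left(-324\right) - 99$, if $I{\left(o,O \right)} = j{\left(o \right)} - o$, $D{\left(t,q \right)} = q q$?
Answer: $-77859$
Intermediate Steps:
$D{\left(t,q \right)} = q^{2}$
$j{\left(P \right)} = P^{2}$
$I{\left(o,O \right)} = o^{2} - o$
$I{\left(D{\left(S,4 \right)},2 \right)} \left(-324\right) - 99 = 4^{2} \left(-1 + 4^{2}\right) \left(-324\right) - 99 = 16 \left(-1 + 16\right) \left(-324\right) - 99 = 16 \cdot 15 \left(-324\right) - 99 = 240 \left(-324\right) - 99 = -77760 - 99 = -77859$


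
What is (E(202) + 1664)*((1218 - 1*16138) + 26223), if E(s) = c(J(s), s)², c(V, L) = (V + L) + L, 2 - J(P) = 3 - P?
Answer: 4155988767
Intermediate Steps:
J(P) = -1 + P (J(P) = 2 - (3 - P) = 2 + (-3 + P) = -1 + P)
c(V, L) = V + 2*L (c(V, L) = (L + V) + L = V + 2*L)
E(s) = (-1 + 3*s)² (E(s) = ((-1 + s) + 2*s)² = (-1 + 3*s)²)
(E(202) + 1664)*((1218 - 1*16138) + 26223) = ((-1 + 3*202)² + 1664)*((1218 - 1*16138) + 26223) = ((-1 + 606)² + 1664)*((1218 - 16138) + 26223) = (605² + 1664)*(-14920 + 26223) = (366025 + 1664)*11303 = 367689*11303 = 4155988767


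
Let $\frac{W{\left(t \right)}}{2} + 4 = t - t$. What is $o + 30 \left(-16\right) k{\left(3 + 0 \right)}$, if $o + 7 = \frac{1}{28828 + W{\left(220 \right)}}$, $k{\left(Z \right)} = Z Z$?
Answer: $- \frac{124704139}{28820} \approx -4327.0$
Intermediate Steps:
$W{\left(t \right)} = -8$ ($W{\left(t \right)} = -8 + 2 \left(t - t\right) = -8 + 2 \cdot 0 = -8 + 0 = -8$)
$k{\left(Z \right)} = Z^{2}$
$o = - \frac{201739}{28820}$ ($o = -7 + \frac{1}{28828 - 8} = -7 + \frac{1}{28820} = - \frac{201739}{28820} \approx -7.0$)
$o + 30 \left(-16\right) k{\left(3 + 0 \right)} = - \frac{201739}{28820} + 30 \left(-16\right) \left(3 + 0\right)^{2} = - \frac{201739}{28820} - 480 \cdot 3^{2} = - \frac{201739}{28820} - 4320 = - \frac{124704139}{28820}$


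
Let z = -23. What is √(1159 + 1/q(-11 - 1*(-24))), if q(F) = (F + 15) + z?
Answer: 6*√805/5 ≈ 34.047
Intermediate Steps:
q(F) = -8 + F (q(F) = (F + 15) - 23 = (15 + F) - 23 = -8 + F)
√(1159 + 1/q(-11 - 1*(-24))) = √(1159 + 1/(-8 + (-11 - 1*(-24)))) = √(1159 + 1/(-8 + (-11 + 24))) = √(1159 + 1/(-8 + 13)) = √(1159 + 1/5) = √(1159 + ⅕) = √(5796/5) = 6*√805/5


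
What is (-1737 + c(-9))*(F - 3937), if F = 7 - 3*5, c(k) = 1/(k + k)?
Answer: 41116105/6 ≈ 6.8527e+6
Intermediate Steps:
c(k) = 1/(2*k)
F = -8 (F = 7 - 15 = -8)
(-1737 + c(-9))*(F - 3937) = (-1737 + (½)/(-9))*(-8 - 3937) = (-1737 + (½)*(-⅑))*(-3945) = (-1737 - 1/18)*(-3945) = -31267/18*(-3945) = 41116105/6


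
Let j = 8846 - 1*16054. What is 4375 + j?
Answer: -2833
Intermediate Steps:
j = -7208 (j = 8846 - 16054 = -7208)
4375 + j = 4375 - 7208 = -2833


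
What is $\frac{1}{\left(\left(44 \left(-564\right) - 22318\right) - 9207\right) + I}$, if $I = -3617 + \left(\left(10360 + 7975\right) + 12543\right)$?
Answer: $- \frac{1}{29080} \approx -3.4388 \cdot 10^{-5}$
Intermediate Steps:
$I = 27261$ ($I = -3617 + \left(18335 + 12543\right) = -3617 + 30878 = 27261$)
$\frac{1}{\left(\left(44 \left(-564\right) - 22318\right) - 9207\right) + I} = \frac{1}{\left(\left(44 \left(-564\right) - 22318\right) - 9207\right) + 27261} = \frac{1}{\left(\left(-24816 - 22318\right) - 9207\right) + 27261} = \frac{1}{\left(-47134 - 9207\right) + 27261} = \frac{1}{-56341 + 27261} = \frac{1}{-29080} = - \frac{1}{29080}$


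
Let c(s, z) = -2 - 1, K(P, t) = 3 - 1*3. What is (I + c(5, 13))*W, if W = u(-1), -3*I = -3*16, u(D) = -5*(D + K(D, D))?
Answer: 65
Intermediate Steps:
K(P, t) = 0 (K(P, t) = 3 - 3 = 0)
c(s, z) = -3
u(D) = -5*D (u(D) = -5*(D + 0) = -5*D)
I = 16 (I = -(-1)*16 = -1/3*(-48) = 16)
W = 5 (W = -5*(-1) = 5)
(I + c(5, 13))*W = (16 - 3)*5 = 13*5 = 65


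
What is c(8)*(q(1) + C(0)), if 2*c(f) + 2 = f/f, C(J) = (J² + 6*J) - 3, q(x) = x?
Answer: 1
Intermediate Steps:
C(J) = -3 + J² + 6*J
c(f) = -½ (c(f) = -1 + (f/f)/2 = -1 + (½)*1 = -1 + ½ = -½)
c(8)*(q(1) + C(0)) = -(1 + (-3 + 0² + 6*0))/2 = -(1 + (-3 + 0 + 0))/2 = -(1 - 3)/2 = -½*(-2) = 1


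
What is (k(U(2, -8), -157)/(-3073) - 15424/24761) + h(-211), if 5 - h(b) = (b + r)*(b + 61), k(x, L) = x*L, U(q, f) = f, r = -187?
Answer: -4542304059103/76090553 ≈ -59696.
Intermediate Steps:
k(x, L) = L*x
h(b) = 5 - (-187 + b)*(61 + b) (h(b) = 5 - (b - 187)*(b + 61) = 5 - (-187 + b)*(61 + b))
(k(U(2, -8), -157)/(-3073) - 15424/24761) + h(-211) = (-157*(-8)/(-3073) - 15424/24761) + (11412 - 1*(-211)² + 126*(-211)) = (1256*(-1/3073) - 15424*1/24761) + (11412 - 1*44521 - 26586) = (-1256/3073 - 15424/24761) + (11412 - 44521 - 26586) = -78497768/76090553 - 59695 = -4542304059103/76090553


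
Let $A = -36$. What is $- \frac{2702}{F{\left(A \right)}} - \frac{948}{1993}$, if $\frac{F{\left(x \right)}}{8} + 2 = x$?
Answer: $\frac{2548447}{302936} \approx 8.4125$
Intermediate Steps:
$F{\left(x \right)} = -16 + 8 x$
$- \frac{2702}{F{\left(A \right)}} - \frac{948}{1993} = - \frac{2702}{-16 + 8 \left(-36\right)} - \frac{948}{1993} = - \frac{2702}{-16 - 288} - \frac{948}{1993} = - \frac{2702}{-304} - \frac{948}{1993} = \left(-2702\right) \left(- \frac{1}{304}\right) - \frac{948}{1993} = \frac{1351}{152} - \frac{948}{1993} = \frac{2548447}{302936}$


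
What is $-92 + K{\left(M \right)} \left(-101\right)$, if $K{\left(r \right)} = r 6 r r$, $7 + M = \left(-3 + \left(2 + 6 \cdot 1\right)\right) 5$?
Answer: $-3534284$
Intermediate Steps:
$M = 18$ ($M = -7 + \left(-3 + \left(2 + 6 \cdot 1\right)\right) 5 = -7 + \left(-3 + \left(2 + 6\right)\right) 5 = -7 + \left(-3 + 8\right) 5 = -7 + 5 \cdot 5 = -7 + 25 = 18$)
$K{\left(r \right)} = 6 r^{3}$ ($K{\left(r \right)} = 6 r r r = 6 r^{2} r = 6 r^{3}$)
$-92 + K{\left(M \right)} \left(-101\right) = -92 + 6 \cdot 18^{3} \left(-101\right) = -92 + 6 \cdot 5832 \left(-101\right) = -92 + 34992 \left(-101\right) = -92 - 3534192 = -3534284$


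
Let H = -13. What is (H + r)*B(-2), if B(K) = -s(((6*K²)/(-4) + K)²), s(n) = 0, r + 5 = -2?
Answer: 0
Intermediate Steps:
r = -7 (r = -5 - 2 = -7)
B(K) = 0 (B(K) = -1*0 = 0)
(H + r)*B(-2) = (-13 - 7)*0 = -20*0 = 0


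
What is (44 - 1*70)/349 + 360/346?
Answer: 58322/60377 ≈ 0.96596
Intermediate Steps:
(44 - 1*70)/349 + 360/346 = (44 - 70)*(1/349) + 360*(1/346) = -26*1/349 + 180/173 = -26/349 + 180/173 = 58322/60377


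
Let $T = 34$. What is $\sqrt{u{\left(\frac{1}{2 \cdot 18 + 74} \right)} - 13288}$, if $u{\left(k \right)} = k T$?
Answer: $\frac{i \sqrt{40195265}}{55} \approx 115.27 i$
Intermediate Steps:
$u{\left(k \right)} = 34 k$ ($u{\left(k \right)} = k 34 = 34 k$)
$\sqrt{u{\left(\frac{1}{2 \cdot 18 + 74} \right)} - 13288} = \sqrt{\frac{34}{2 \cdot 18 + 74} - 13288} = \sqrt{\frac{34}{36 + 74} - 13288} = \sqrt{\frac{34}{110} - 13288} = \sqrt{34 \cdot \frac{1}{110} - 13288} = \sqrt{\frac{17}{55} - 13288} = \sqrt{- \frac{730823}{55}} = \frac{i \sqrt{40195265}}{55}$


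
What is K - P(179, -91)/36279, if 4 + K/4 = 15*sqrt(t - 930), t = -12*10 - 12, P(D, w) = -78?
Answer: -193462/12093 + 180*I*sqrt(118) ≈ -15.998 + 1955.3*I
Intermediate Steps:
t = -132 (t = -120 - 12 = -132)
K = -16 + 180*I*sqrt(118) (K = -16 + 4*(15*sqrt(-132 - 930)) = -16 + 4*(15*sqrt(-1062)) = -16 + 4*(15*(3*I*sqrt(118))) = -16 + 4*(45*I*sqrt(118)) = -16 + 180*I*sqrt(118) ≈ -16.0 + 1955.3*I)
K - P(179, -91)/36279 = (-16 + 180*I*sqrt(118)) - (-78)/36279 = (-16 + 180*I*sqrt(118)) - 1*(-26/12093) = (-16 + 180*I*sqrt(118)) + 26/12093 = -193462/12093 + 180*I*sqrt(118)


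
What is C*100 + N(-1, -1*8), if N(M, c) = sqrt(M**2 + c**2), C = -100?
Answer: -10000 + sqrt(65) ≈ -9991.9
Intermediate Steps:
C*100 + N(-1, -1*8) = -100*100 + sqrt((-1)**2 + (-1*8)**2) = -10000 + sqrt(1 + (-8)**2) = -10000 + sqrt(1 + 64) = -10000 + sqrt(65)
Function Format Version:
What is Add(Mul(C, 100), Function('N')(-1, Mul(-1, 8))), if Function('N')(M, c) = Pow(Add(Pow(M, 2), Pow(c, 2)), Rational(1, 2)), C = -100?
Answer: Add(-10000, Pow(65, Rational(1, 2))) ≈ -9991.9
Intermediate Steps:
Add(Mul(C, 100), Function('N')(-1, Mul(-1, 8))) = Add(Mul(-100, 100), Pow(Add(Pow(-1, 2), Pow(Mul(-1, 8), 2)), Rational(1, 2))) = Add(-10000, Pow(Add(1, Pow(-8, 2)), Rational(1, 2))) = Add(-10000, Pow(Add(1, 64), Rational(1, 2))) = Add(-10000, Pow(65, Rational(1, 2)))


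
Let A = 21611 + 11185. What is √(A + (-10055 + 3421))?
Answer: √26162 ≈ 161.75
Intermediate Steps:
A = 32796
√(A + (-10055 + 3421)) = √(32796 + (-10055 + 3421)) = √(32796 - 6634) = √26162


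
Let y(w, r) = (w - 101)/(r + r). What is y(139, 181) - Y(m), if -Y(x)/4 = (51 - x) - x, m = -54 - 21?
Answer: 145543/181 ≈ 804.10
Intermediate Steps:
y(w, r) = (-101 + w)/(2*r) (y(w, r) = (-101 + w)/((2*r)) = (-101 + w)*(1/(2*r)) = (-101 + w)/(2*r))
m = -75
Y(x) = -204 + 8*x (Y(x) = -4*((51 - x) - x) = -4*(51 - 2*x) = -204 + 8*x)
y(139, 181) - Y(m) = (1/2)*(-101 + 139)/181 - (-204 + 8*(-75)) = (1/2)*(1/181)*38 - (-204 - 600) = 19/181 - 1*(-804) = 19/181 + 804 = 145543/181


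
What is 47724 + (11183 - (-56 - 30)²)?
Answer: 51511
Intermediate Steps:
47724 + (11183 - (-56 - 30)²) = 47724 + (11183 - 1*(-86)²) = 47724 + (11183 - 1*7396) = 47724 + (11183 - 7396) = 47724 + 3787 = 51511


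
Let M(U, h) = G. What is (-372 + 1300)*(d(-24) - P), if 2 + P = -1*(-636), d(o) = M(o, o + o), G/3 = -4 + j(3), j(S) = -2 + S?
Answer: -596704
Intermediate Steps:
G = -9 (G = 3*(-4 + (-2 + 3)) = 3*(-4 + 1) = 3*(-3) = -9)
M(U, h) = -9
d(o) = -9
P = 634 (P = -2 - 1*(-636) = -2 + 636 = 634)
(-372 + 1300)*(d(-24) - P) = (-372 + 1300)*(-9 - 1*634) = 928*(-9 - 634) = 928*(-643) = -596704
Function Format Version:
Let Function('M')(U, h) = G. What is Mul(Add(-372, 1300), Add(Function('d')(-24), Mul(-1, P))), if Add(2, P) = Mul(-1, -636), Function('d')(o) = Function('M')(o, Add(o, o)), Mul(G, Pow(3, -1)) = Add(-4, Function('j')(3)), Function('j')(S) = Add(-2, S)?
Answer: -596704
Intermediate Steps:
G = -9 (G = Mul(3, Add(-4, Add(-2, 3))) = Mul(3, Add(-4, 1)) = Mul(3, -3) = -9)
Function('M')(U, h) = -9
Function('d')(o) = -9
P = 634 (P = Add(-2, Mul(-1, -636)) = Add(-2, 636) = 634)
Mul(Add(-372, 1300), Add(Function('d')(-24), Mul(-1, P))) = Mul(Add(-372, 1300), Add(-9, Mul(-1, 634))) = Mul(928, Add(-9, -634)) = Mul(928, -643) = -596704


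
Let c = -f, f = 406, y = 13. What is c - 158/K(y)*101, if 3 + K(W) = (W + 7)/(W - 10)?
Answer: -52340/11 ≈ -4758.2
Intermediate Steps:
K(W) = -3 + (7 + W)/(-10 + W) (K(W) = -3 + (W + 7)/(W - 10) = -3 + (7 + W)/(-10 + W))
c = -406 (c = -1*406 = -406)
c - 158/K(y)*101 = -406 - 158*(-10 + 13)/(37 - 2*13)*101 = -406 - 158*3/(37 - 26)*101 = -406 - 158/((1/3)*11)*101 = -406 - 158/11/3*101 = -406 - 158*3/11*101 = -406 - 474/11*101 = -406 - 47874/11 = -52340/11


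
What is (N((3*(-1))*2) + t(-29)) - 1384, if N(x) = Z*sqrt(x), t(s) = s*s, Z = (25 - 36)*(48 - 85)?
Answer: -543 + 407*I*sqrt(6) ≈ -543.0 + 996.94*I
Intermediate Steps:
Z = 407 (Z = -11*(-37) = 407)
t(s) = s**2
N(x) = 407*sqrt(x)
(N((3*(-1))*2) + t(-29)) - 1384 = (407*sqrt((3*(-1))*2) + (-29)**2) - 1384 = (407*sqrt(-3*2) + 841) - 1384 = (407*sqrt(-6) + 841) - 1384 = (407*(I*sqrt(6)) + 841) - 1384 = (407*I*sqrt(6) + 841) - 1384 = (841 + 407*I*sqrt(6)) - 1384 = -543 + 407*I*sqrt(6)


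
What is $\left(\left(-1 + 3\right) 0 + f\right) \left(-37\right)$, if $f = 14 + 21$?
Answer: $-1295$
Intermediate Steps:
$f = 35$
$\left(\left(-1 + 3\right) 0 + f\right) \left(-37\right) = \left(\left(-1 + 3\right) 0 + 35\right) \left(-37\right) = \left(2 \cdot 0 + 35\right) \left(-37\right) = \left(0 + 35\right) \left(-37\right) = 35 \left(-37\right) = -1295$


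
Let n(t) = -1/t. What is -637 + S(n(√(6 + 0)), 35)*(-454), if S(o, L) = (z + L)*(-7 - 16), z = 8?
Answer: 448369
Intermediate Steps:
S(o, L) = -184 - 23*L (S(o, L) = (8 + L)*(-7 - 16) = (8 + L)*(-23) = -184 - 23*L)
-637 + S(n(√(6 + 0)), 35)*(-454) = -637 + (-184 - 23*35)*(-454) = -637 + (-184 - 805)*(-454) = -637 - 989*(-454) = -637 + 449006 = 448369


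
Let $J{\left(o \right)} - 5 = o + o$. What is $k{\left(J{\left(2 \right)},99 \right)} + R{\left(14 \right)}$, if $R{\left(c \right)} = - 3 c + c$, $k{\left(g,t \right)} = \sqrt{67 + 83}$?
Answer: $-28 + 5 \sqrt{6} \approx -15.753$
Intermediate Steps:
$J{\left(o \right)} = 5 + 2 o$ ($J{\left(o \right)} = 5 + \left(o + o\right) = 5 + 2 o$)
$k{\left(g,t \right)} = 5 \sqrt{6}$ ($k{\left(g,t \right)} = \sqrt{150} = 5 \sqrt{6}$)
$R{\left(c \right)} = - 2 c$
$k{\left(J{\left(2 \right)},99 \right)} + R{\left(14 \right)} = 5 \sqrt{6} - 28 = -28 + 5 \sqrt{6}$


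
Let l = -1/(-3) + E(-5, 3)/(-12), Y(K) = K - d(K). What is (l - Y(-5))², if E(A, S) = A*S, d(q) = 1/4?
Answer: 1681/36 ≈ 46.694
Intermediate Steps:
d(q) = ¼ (d(q) = 1*(¼) = ¼)
Y(K) = -¼ + K (Y(K) = K - 1*¼ = K - ¼ = -¼ + K)
l = 19/12 (l = -1/(-3) - 5*3/(-12) = -1*(-⅓) - 15*(-1/12) = ⅓ + 5/4 = 19/12 ≈ 1.5833)
(l - Y(-5))² = (19/12 - (-¼ - 5))² = (19/12 - 1*(-21/4))² = (19/12 + 21/4)² = (41/6)² = 1681/36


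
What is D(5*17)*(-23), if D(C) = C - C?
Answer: 0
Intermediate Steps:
D(C) = 0
D(5*17)*(-23) = 0*(-23) = 0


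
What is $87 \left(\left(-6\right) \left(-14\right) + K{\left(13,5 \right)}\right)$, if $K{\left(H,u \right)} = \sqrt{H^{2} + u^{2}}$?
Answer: $7308 + 87 \sqrt{194} \approx 8519.8$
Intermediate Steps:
$87 \left(\left(-6\right) \left(-14\right) + K{\left(13,5 \right)}\right) = 87 \left(\left(-6\right) \left(-14\right) + \sqrt{13^{2} + 5^{2}}\right) = 87 \left(84 + \sqrt{169 + 25}\right) = 87 \left(84 + \sqrt{194}\right) = 7308 + 87 \sqrt{194}$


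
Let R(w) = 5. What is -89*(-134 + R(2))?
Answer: 11481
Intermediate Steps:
-89*(-134 + R(2)) = -89*(-134 + 5) = -89*(-129) = 11481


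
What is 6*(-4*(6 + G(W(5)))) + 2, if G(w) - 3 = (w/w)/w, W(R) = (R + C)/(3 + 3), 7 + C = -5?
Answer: -1354/7 ≈ -193.43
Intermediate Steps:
C = -12 (C = -7 - 5 = -12)
W(R) = -2 + R/6 (W(R) = (R - 12)/(3 + 3) = (-12 + R)/6 = (-12 + R)*(⅙) = -2 + R/6)
G(w) = 3 + 1/w (G(w) = 3 + (w/w)/w = 3 + 1/w)
6*(-4*(6 + G(W(5)))) + 2 = 6*(-4*(6 + (3 + 1/(-2 + (⅙)*5)))) + 2 = 6*(-4*(6 + (3 + 1/(-2 + ⅚)))) + 2 = 6*(-4*(6 + (3 + 1/(-7/6)))) + 2 = 6*(-4*(6 + (3 - 6/7))) + 2 = 6*(-4*(6 + 15/7)) + 2 = 6*(-4*57/7) + 2 = 6*(-228/7) + 2 = -1368/7 + 2 = -1354/7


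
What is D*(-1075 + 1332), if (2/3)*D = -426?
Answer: -164223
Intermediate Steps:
D = -639 (D = (3/2)*(-426) = -639)
D*(-1075 + 1332) = -639*(-1075 + 1332) = -639*257 = -164223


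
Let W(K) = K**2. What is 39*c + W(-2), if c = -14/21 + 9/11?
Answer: 109/11 ≈ 9.9091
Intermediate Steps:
c = 5/33 (c = -14*1/21 + 9*(1/11) = -2/3 + 9/11 = 5/33 ≈ 0.15152)
39*c + W(-2) = 39*(5/33) + (-2)**2 = 65/11 + 4 = 109/11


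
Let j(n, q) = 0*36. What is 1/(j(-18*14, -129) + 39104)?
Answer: 1/39104 ≈ 2.5573e-5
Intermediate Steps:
j(n, q) = 0
1/(j(-18*14, -129) + 39104) = 1/(0 + 39104) = 1/39104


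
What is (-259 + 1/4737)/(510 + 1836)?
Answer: -613441/5556501 ≈ -0.11040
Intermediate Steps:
(-259 + 1/4737)/(510 + 1836) = (-259 + 1/4737)/2346 = -1226882/4737*1/2346 = -613441/5556501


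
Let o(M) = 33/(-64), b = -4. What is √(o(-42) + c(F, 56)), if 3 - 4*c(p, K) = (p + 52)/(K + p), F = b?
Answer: √39/104 ≈ 0.060048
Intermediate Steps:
F = -4
o(M) = -33/64 (o(M) = 33*(-1/64) = -33/64)
c(p, K) = ¾ - (52 + p)/(4*(K + p)) (c(p, K) = ¾ - (p + 52)/(4*(K + p)) = ¾ - (52 + p)/(4*(K + p)))
√(o(-42) + c(F, 56)) = √(-33/64 + (-13 + (½)*(-4) + (¾)*56)/(56 - 4)) = √(-33/64 + (-13 - 2 + 42)/52) = √(-33/64 + (1/52)*27) = √(-33/64 + 27/52) = √(3/832) = √39/104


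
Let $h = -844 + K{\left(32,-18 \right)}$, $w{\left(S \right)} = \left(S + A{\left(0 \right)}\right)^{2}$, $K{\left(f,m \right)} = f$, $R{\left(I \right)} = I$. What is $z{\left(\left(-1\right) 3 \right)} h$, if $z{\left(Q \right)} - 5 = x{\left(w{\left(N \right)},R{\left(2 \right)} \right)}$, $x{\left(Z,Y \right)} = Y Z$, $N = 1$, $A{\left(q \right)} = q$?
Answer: $-5684$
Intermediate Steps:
$w{\left(S \right)} = S^{2}$ ($w{\left(S \right)} = \left(S + 0\right)^{2} = S^{2}$)
$z{\left(Q \right)} = 7$ ($z{\left(Q \right)} = 5 + 2 \cdot 1^{2} = 5 + 2 \cdot 1 = 5 + 2 = 7$)
$h = -812$ ($h = -844 + 32 = -812$)
$z{\left(\left(-1\right) 3 \right)} h = 7 \left(-812\right) = -5684$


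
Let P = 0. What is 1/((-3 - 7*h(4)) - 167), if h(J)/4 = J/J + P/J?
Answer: -1/198 ≈ -0.0050505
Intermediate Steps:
h(J) = 4 (h(J) = 4*(J/J + 0/J) = 4*(1 + 0) = 4*1 = 4)
1/((-3 - 7*h(4)) - 167) = 1/((-3 - 7*4) - 167) = 1/((-3 - 28) - 167) = 1/(-31 - 167) = 1/(-198) = -1/198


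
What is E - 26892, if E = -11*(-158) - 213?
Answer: -25367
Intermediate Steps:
E = 1525 (E = 1738 - 213 = 1525)
E - 26892 = 1525 - 26892 = -25367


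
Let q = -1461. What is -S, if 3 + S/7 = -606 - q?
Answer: -5964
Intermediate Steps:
S = 5964 (S = -21 + 7*(-606 - 1*(-1461)) = -21 + 7*(-606 + 1461) = -21 + 7*855 = -21 + 5985 = 5964)
-S = -1*5964 = -5964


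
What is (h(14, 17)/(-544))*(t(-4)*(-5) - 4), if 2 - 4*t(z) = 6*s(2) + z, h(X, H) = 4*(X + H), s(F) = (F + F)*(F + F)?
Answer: -6727/272 ≈ -24.732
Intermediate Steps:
s(F) = 4*F² (s(F) = (2*F)*(2*F) = 4*F²)
h(X, H) = 4*H + 4*X (h(X, H) = 4*(H + X) = 4*H + 4*X)
t(z) = -47/2 - z/4 (t(z) = ½ - (6*(4*2²) + z)/4 = ½ - (6*(4*4) + z)/4 = ½ - (6*16 + z)/4 = ½ - (96 + z)/4 = ½ + (-24 - z/4) = -47/2 - z/4)
(h(14, 17)/(-544))*(t(-4)*(-5) - 4) = ((4*17 + 4*14)/(-544))*((-47/2 - ¼*(-4))*(-5) - 4) = ((68 + 56)*(-1/544))*((-47/2 + 1)*(-5) - 4) = (124*(-1/544))*(-45/2*(-5) - 4) = -31*(225/2 - 4)/136 = -31/136*217/2 = -6727/272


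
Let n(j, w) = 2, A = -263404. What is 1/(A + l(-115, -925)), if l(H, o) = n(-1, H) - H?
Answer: -1/263287 ≈ -3.7981e-6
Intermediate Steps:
l(H, o) = 2 - H
1/(A + l(-115, -925)) = 1/(-263404 + (2 - 1*(-115))) = 1/(-263404 + (2 + 115)) = 1/(-263404 + 117) = 1/(-263287) = -1/263287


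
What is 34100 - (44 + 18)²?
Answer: 30256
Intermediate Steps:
34100 - (44 + 18)² = 34100 - 1*62² = 34100 - 1*3844 = 34100 - 3844 = 30256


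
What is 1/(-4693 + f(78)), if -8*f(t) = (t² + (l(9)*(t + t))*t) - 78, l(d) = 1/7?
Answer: -28/158509 ≈ -0.00017665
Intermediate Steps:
l(d) = ⅐
f(t) = 39/4 - 9*t²/56 (f(t) = -((t² + ((t + t)/7)*t) - 78)/8 = -((t² + ((2*t)/7)*t) - 78)/8 = -((t² + (2*t/7)*t) - 78)/8 = -((t² + 2*t²/7) - 78)/8 = -(9*t²/7 - 78)/8 = -(-78 + 9*t²/7)/8 = 39/4 - 9*t²/56)
1/(-4693 + f(78)) = 1/(-4693 + (39/4 - 9/56*78²)) = 1/(-4693 + (39/4 - 9/56*6084)) = 1/(-4693 + (39/4 - 13689/14)) = 1/(-4693 - 27105/28) = 1/(-158509/28) = -28/158509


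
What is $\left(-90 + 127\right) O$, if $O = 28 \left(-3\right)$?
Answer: $-3108$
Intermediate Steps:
$O = -84$
$\left(-90 + 127\right) O = \left(-90 + 127\right) \left(-84\right) = 37 \left(-84\right) = -3108$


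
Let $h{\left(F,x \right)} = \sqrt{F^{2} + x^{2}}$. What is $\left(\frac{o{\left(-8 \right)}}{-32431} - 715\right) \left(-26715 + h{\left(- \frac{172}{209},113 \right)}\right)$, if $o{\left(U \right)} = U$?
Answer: $\frac{619471614255}{32431} - \frac{23188157 \sqrt{557792273}}{6778079} \approx 1.902 \cdot 10^{7}$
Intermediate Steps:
$\left(\frac{o{\left(-8 \right)}}{-32431} - 715\right) \left(-26715 + h{\left(- \frac{172}{209},113 \right)}\right) = \left(- \frac{8}{-32431} - 715\right) \left(-26715 + \sqrt{\left(- \frac{172}{209}\right)^{2} + 113^{2}}\right) = \left(\left(-8\right) \left(- \frac{1}{32431}\right) - 715\right) \left(-26715 + \sqrt{\left(\left(-172\right) \frac{1}{209}\right)^{2} + 12769}\right) = \left(\frac{8}{32431} - 715\right) \left(-26715 + \sqrt{\left(- \frac{172}{209}\right)^{2} + 12769}\right) = - \frac{23188157 \left(-26715 + \sqrt{\frac{29584}{43681} + 12769}\right)}{32431} = - \frac{23188157 \left(-26715 + \sqrt{\frac{557792273}{43681}}\right)}{32431} = - \frac{23188157 \left(-26715 + \frac{\sqrt{557792273}}{209}\right)}{32431} = \frac{619471614255}{32431} - \frac{23188157 \sqrt{557792273}}{6778079}$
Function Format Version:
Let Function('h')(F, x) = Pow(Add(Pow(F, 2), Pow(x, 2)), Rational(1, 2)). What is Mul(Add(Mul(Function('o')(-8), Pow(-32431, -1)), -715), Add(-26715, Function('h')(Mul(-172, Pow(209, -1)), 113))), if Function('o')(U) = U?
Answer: Add(Rational(619471614255, 32431), Mul(Rational(-23188157, 6778079), Pow(557792273, Rational(1, 2)))) ≈ 1.9020e+7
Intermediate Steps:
Mul(Add(Mul(Function('o')(-8), Pow(-32431, -1)), -715), Add(-26715, Function('h')(Mul(-172, Pow(209, -1)), 113))) = Mul(Add(Mul(-8, Pow(-32431, -1)), -715), Add(-26715, Pow(Add(Pow(Mul(-172, Pow(209, -1)), 2), Pow(113, 2)), Rational(1, 2)))) = Mul(Add(Mul(-8, Rational(-1, 32431)), -715), Add(-26715, Pow(Add(Pow(Mul(-172, Rational(1, 209)), 2), 12769), Rational(1, 2)))) = Mul(Add(Rational(8, 32431), -715), Add(-26715, Pow(Add(Pow(Rational(-172, 209), 2), 12769), Rational(1, 2)))) = Mul(Rational(-23188157, 32431), Add(-26715, Pow(Add(Rational(29584, 43681), 12769), Rational(1, 2)))) = Mul(Rational(-23188157, 32431), Add(-26715, Pow(Rational(557792273, 43681), Rational(1, 2)))) = Mul(Rational(-23188157, 32431), Add(-26715, Mul(Rational(1, 209), Pow(557792273, Rational(1, 2))))) = Add(Rational(619471614255, 32431), Mul(Rational(-23188157, 6778079), Pow(557792273, Rational(1, 2))))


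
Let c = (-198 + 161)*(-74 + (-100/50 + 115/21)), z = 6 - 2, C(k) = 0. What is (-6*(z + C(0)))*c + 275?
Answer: -436451/7 ≈ -62350.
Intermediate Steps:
z = 4
c = 54797/21 (c = -37*(-74 + (-100*1/50 + 115*(1/21))) = -37*(-74 + (-2 + 115/21)) = -37*(-74 + 73/21) = -37*(-1481/21) = 54797/21 ≈ 2609.4)
(-6*(z + C(0)))*c + 275 = -6*(4 + 0)*(54797/21) + 275 = -6*4*(54797/21) + 275 = -24*54797/21 + 275 = -438376/7 + 275 = -436451/7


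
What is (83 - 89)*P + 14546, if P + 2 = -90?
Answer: 15098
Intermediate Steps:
P = -92 (P = -2 - 90 = -92)
(83 - 89)*P + 14546 = (83 - 89)*(-92) + 14546 = -6*(-92) + 14546 = 552 + 14546 = 15098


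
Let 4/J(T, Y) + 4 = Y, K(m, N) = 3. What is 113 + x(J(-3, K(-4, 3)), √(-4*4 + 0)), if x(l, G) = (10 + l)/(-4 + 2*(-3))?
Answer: 562/5 ≈ 112.40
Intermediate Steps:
J(T, Y) = 4/(-4 + Y)
x(l, G) = -1 - l/10 (x(l, G) = (10 + l)/(-4 - 6) = (10 + l)/(-10) = (10 + l)*(-⅒) = -1 - l/10)
113 + x(J(-3, K(-4, 3)), √(-4*4 + 0)) = 113 + (-1 - 2/(5*(-4 + 3))) = 113 + (-1 - 2/(5*(-1))) = 113 + (-1 - 2*(-1)/5) = 113 + (-1 - ⅒*(-4)) = 113 + (-1 + ⅖) = 113 - ⅗ = 562/5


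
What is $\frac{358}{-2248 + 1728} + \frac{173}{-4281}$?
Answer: $- \frac{811279}{1113060} \approx -0.72887$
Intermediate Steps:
$\frac{358}{-2248 + 1728} + \frac{173}{-4281} = \frac{358}{-520} + 173 \left(- \frac{1}{4281}\right) = 358 \left(- \frac{1}{520}\right) - \frac{173}{4281} = - \frac{179}{260} - \frac{173}{4281} = - \frac{811279}{1113060}$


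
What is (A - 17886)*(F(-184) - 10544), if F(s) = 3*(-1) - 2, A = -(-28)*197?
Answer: 130491130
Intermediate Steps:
A = 5516 (A = -1*(-5516) = 5516)
F(s) = -5 (F(s) = -3 - 2 = -5)
(A - 17886)*(F(-184) - 10544) = (5516 - 17886)*(-5 - 10544) = -12370*(-10549) = 130491130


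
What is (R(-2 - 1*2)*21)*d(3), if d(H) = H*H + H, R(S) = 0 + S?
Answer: -1008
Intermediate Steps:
R(S) = S
d(H) = H + H² (d(H) = H² + H = H + H²)
(R(-2 - 1*2)*21)*d(3) = ((-2 - 1*2)*21)*(3*(1 + 3)) = ((-2 - 2)*21)*(3*4) = -4*21*12 = -84*12 = -1008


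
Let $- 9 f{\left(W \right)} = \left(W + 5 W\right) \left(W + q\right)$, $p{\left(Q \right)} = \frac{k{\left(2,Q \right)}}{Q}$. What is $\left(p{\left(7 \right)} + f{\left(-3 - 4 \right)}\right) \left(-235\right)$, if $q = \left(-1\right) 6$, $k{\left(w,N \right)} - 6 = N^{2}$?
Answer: $\frac{260615}{21} \approx 12410.0$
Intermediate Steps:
$k{\left(w,N \right)} = 6 + N^{2}$
$q = -6$
$p{\left(Q \right)} = \frac{6 + Q^{2}}{Q}$
$f{\left(W \right)} = - \frac{2 W \left(-6 + W\right)}{3}$ ($f{\left(W \right)} = - \frac{\left(W + 5 W\right) \left(W - 6\right)}{9} = - \frac{6 W \left(-6 + W\right)}{9} = - \frac{2 W \left(-6 + W\right)}{3}$)
$\left(p{\left(7 \right)} + f{\left(-3 - 4 \right)}\right) \left(-235\right) = \left(\left(7 + \frac{6}{7}\right) + \frac{2 \left(-3 - 4\right) \left(6 - \left(-3 - 4\right)\right)}{3}\right) \left(-235\right) = \left(\left(7 + 6 \cdot \frac{1}{7}\right) + \frac{2}{3} \left(-7\right) \left(6 - -7\right)\right) \left(-235\right) = \left(\left(7 + \frac{6}{7}\right) + \frac{2}{3} \left(-7\right) \left(6 + 7\right)\right) \left(-235\right) = \left(\frac{55}{7} + \frac{2}{3} \left(-7\right) 13\right) \left(-235\right) = \left(\frac{55}{7} - \frac{182}{3}\right) \left(-235\right) = \left(- \frac{1109}{21}\right) \left(-235\right) = \frac{260615}{21}$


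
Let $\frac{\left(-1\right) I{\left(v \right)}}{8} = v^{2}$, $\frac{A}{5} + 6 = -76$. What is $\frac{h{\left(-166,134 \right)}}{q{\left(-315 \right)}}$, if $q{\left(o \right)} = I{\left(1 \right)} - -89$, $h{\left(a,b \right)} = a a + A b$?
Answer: $- \frac{9128}{27} \approx -338.07$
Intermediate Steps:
$A = -410$ ($A = -30 + 5 \left(-76\right) = -30 - 380 = -410$)
$h{\left(a,b \right)} = a^{2} - 410 b$ ($h{\left(a,b \right)} = a a - 410 b = a^{2} - 410 b$)
$I{\left(v \right)} = - 8 v^{2}$
$q{\left(o \right)} = 81$ ($q{\left(o \right)} = - 8 \cdot 1^{2} - -89 = \left(-8\right) 1 + 89 = -8 + 89 = 81$)
$\frac{h{\left(-166,134 \right)}}{q{\left(-315 \right)}} = \frac{\left(-166\right)^{2} - 54940}{81} = \left(27556 - 54940\right) \frac{1}{81} = \left(-27384\right) \frac{1}{81} = - \frac{9128}{27}$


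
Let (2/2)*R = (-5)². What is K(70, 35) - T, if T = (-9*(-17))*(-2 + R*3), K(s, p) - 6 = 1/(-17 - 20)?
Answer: -413032/37 ≈ -11163.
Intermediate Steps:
R = 25 (R = (-5)² = 25)
K(s, p) = 221/37 (K(s, p) = 6 + 1/(-17 - 20) = 6 + 1/(-37) = 6 - 1/37 = 221/37)
T = 11169 (T = (-9*(-17))*(-2 + 25*3) = 153*(-2 + 75) = 153*73 = 11169)
K(70, 35) - T = 221/37 - 1*11169 = 221/37 - 11169 = -413032/37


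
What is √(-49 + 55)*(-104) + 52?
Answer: 52 - 104*√6 ≈ -202.75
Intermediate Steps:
√(-49 + 55)*(-104) + 52 = √6*(-104) + 52 = -104*√6 + 52 = 52 - 104*√6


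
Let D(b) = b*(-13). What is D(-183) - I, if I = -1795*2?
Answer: 5969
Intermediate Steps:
I = -3590
D(b) = -13*b
D(-183) - I = -13*(-183) - 1*(-3590) = 2379 + 3590 = 5969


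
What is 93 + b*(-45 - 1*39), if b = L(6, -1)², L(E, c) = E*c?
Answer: -2931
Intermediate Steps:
b = 36 (b = (6*(-1))² = (-6)² = 36)
93 + b*(-45 - 1*39) = 93 + 36*(-45 - 1*39) = 93 + 36*(-45 - 39) = 93 + 36*(-84) = 93 - 3024 = -2931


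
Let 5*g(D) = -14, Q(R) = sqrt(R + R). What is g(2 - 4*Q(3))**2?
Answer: 196/25 ≈ 7.8400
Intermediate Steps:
Q(R) = sqrt(2)*sqrt(R) (Q(R) = sqrt(2*R) = sqrt(2)*sqrt(R))
g(D) = -14/5 (g(D) = (1/5)*(-14) = -14/5)
g(2 - 4*Q(3))**2 = (-14/5)**2 = 196/25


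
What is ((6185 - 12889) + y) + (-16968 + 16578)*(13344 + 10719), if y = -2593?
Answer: -9393867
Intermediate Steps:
((6185 - 12889) + y) + (-16968 + 16578)*(13344 + 10719) = ((6185 - 12889) - 2593) + (-16968 + 16578)*(13344 + 10719) = (-6704 - 2593) - 390*24063 = -9297 - 9384570 = -9393867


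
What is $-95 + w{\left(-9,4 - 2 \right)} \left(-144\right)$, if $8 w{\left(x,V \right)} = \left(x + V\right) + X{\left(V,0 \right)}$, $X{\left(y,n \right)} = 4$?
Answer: $-41$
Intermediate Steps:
$w{\left(x,V \right)} = \frac{1}{2} + \frac{V}{8} + \frac{x}{8}$ ($w{\left(x,V \right)} = \frac{\left(x + V\right) + 4}{8} = \frac{\left(V + x\right) + 4}{8} = \frac{4 + V + x}{8} = \frac{1}{2} + \frac{V}{8} + \frac{x}{8}$)
$-95 + w{\left(-9,4 - 2 \right)} \left(-144\right) = -95 + \left(\frac{1}{2} + \frac{4 - 2}{8} + \frac{1}{8} \left(-9\right)\right) \left(-144\right) = -95 + \left(\frac{1}{2} + \frac{1}{8} \cdot 2 - \frac{9}{8}\right) \left(-144\right) = -95 + \left(\frac{1}{2} + \frac{1}{4} - \frac{9}{8}\right) \left(-144\right) = -95 - -54 = -95 + 54 = -41$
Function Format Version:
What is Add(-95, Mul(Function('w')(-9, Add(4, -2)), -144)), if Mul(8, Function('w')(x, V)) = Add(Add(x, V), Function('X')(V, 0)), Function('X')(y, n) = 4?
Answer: -41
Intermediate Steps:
Function('w')(x, V) = Add(Rational(1, 2), Mul(Rational(1, 8), V), Mul(Rational(1, 8), x)) (Function('w')(x, V) = Mul(Rational(1, 8), Add(Add(x, V), 4)) = Mul(Rational(1, 8), Add(Add(V, x), 4)) = Mul(Rational(1, 8), Add(4, V, x)) = Add(Rational(1, 2), Mul(Rational(1, 8), V), Mul(Rational(1, 8), x)))
Add(-95, Mul(Function('w')(-9, Add(4, -2)), -144)) = Add(-95, Mul(Add(Rational(1, 2), Mul(Rational(1, 8), Add(4, -2)), Mul(Rational(1, 8), -9)), -144)) = Add(-95, Mul(Add(Rational(1, 2), Mul(Rational(1, 8), 2), Rational(-9, 8)), -144)) = Add(-95, Mul(Add(Rational(1, 2), Rational(1, 4), Rational(-9, 8)), -144)) = Add(-95, Mul(Rational(-3, 8), -144)) = Add(-95, 54) = -41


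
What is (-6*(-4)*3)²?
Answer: 5184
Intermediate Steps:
(-6*(-4)*3)² = (24*3)² = 72² = 5184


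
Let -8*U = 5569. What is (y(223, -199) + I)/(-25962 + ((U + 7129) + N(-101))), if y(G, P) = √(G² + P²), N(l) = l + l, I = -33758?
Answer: 270064/157849 - 8*√89330/157849 ≈ 1.6958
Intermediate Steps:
U = -5569/8 (U = -⅛*5569 = -5569/8 ≈ -696.13)
N(l) = 2*l
(y(223, -199) + I)/(-25962 + ((U + 7129) + N(-101))) = (√(223² + (-199)²) - 33758)/(-25962 + ((-5569/8 + 7129) + 2*(-101))) = (√(49729 + 39601) - 33758)/(-25962 + (51463/8 - 202)) = (√89330 - 33758)/(-25962 + 49847/8) = (-33758 + √89330)/(-157849/8) = (-33758 + √89330)*(-8/157849) = 270064/157849 - 8*√89330/157849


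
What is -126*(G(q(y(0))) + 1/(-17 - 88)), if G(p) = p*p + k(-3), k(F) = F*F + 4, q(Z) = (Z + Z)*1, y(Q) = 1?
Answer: -10704/5 ≈ -2140.8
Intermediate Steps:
q(Z) = 2*Z (q(Z) = (2*Z)*1 = 2*Z)
k(F) = 4 + F² (k(F) = F² + 4 = 4 + F²)
G(p) = 13 + p² (G(p) = p*p + (4 + (-3)²) = p² + (4 + 9) = p² + 13 = 13 + p²)
-126*(G(q(y(0))) + 1/(-17 - 88)) = -126*((13 + (2*1)²) + 1/(-17 - 88)) = -126*((13 + 2²) + 1/(-105)) = -126*((13 + 4) - 1/105) = -126*(17 - 1/105) = -126*1784/105 = -10704/5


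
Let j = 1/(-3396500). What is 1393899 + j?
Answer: 4734377953499/3396500 ≈ 1.3939e+6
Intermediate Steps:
j = -1/3396500 ≈ -2.9442e-7
1393899 + j = 1393899 - 1/3396500 = 4734377953499/3396500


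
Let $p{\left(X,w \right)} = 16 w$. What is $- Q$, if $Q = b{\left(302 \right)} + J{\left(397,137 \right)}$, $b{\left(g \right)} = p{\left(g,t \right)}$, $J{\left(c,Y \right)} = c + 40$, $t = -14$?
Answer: $-213$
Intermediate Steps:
$J{\left(c,Y \right)} = 40 + c$
$b{\left(g \right)} = -224$ ($b{\left(g \right)} = 16 \left(-14\right) = -224$)
$Q = 213$ ($Q = -224 + \left(40 + 397\right) = -224 + 437 = 213$)
$- Q = \left(-1\right) 213 = -213$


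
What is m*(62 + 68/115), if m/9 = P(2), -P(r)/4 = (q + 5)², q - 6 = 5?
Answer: -66336768/115 ≈ -5.7684e+5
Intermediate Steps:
q = 11 (q = 6 + 5 = 11)
P(r) = -1024 (P(r) = -4*(11 + 5)² = -4*16² = -4*256 = -1024)
m = -9216 (m = 9*(-1024) = -9216)
m*(62 + 68/115) = -9216*(62 + 68/115) = -9216*7198/115 = -66336768/115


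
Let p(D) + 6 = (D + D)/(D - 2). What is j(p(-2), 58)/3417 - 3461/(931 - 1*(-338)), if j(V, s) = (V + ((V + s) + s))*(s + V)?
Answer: -1565665/1445391 ≈ -1.0832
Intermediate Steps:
p(D) = -6 + 2*D/(-2 + D) (p(D) = -6 + (D + D)/(D - 2) = -6 + (2*D)/(-2 + D) = -6 + 2*D/(-2 + D))
j(V, s) = (V + s)*(2*V + 2*s) (j(V, s) = (V + (V + 2*s))*(V + s) = (2*V + 2*s)*(V + s) = (V + s)*(2*V + 2*s))
j(p(-2), 58)/3417 - 3461/(931 - 1*(-338)) = (2*(4*(3 - 1*(-2))/(-2 - 2))**2 + 2*58**2 + 4*(4*(3 - 1*(-2))/(-2 - 2))*58)/3417 - 3461/(931 - 1*(-338)) = (2*(4*(3 + 2)/(-4))**2 + 2*3364 + 4*(4*(3 + 2)/(-4))*58)*(1/3417) - 3461/(931 + 338) = (2*(4*(-1/4)*5)**2 + 6728 + 4*(4*(-1/4)*5)*58)*(1/3417) - 3461/1269 = (2*(-5)**2 + 6728 + 4*(-5)*58)*(1/3417) - 3461*1/1269 = (2*25 + 6728 - 1160)*(1/3417) - 3461/1269 = (50 + 6728 - 1160)*(1/3417) - 3461/1269 = 5618*(1/3417) - 3461/1269 = 5618/3417 - 3461/1269 = -1565665/1445391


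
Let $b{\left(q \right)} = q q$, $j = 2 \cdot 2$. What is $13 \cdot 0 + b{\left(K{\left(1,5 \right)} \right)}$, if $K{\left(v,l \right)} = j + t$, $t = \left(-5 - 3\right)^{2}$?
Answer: $4624$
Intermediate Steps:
$j = 4$
$t = 64$ ($t = \left(-8\right)^{2} = 64$)
$K{\left(v,l \right)} = 68$ ($K{\left(v,l \right)} = 4 + 64 = 68$)
$b{\left(q \right)} = q^{2}$
$13 \cdot 0 + b{\left(K{\left(1,5 \right)} \right)} = 13 \cdot 0 + 68^{2} = 0 + 4624 = 4624$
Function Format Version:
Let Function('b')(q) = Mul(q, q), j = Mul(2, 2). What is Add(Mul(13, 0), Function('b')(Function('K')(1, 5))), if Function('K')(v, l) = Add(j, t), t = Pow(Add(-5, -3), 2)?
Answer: 4624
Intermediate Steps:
j = 4
t = 64 (t = Pow(-8, 2) = 64)
Function('K')(v, l) = 68 (Function('K')(v, l) = Add(4, 64) = 68)
Function('b')(q) = Pow(q, 2)
Add(Mul(13, 0), Function('b')(Function('K')(1, 5))) = Add(Mul(13, 0), Pow(68, 2)) = Add(0, 4624) = 4624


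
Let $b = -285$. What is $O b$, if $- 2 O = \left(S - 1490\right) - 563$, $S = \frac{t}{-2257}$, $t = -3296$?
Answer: $- \frac{1319642625}{4514} \approx -2.9234 \cdot 10^{5}$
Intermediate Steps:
$S = \frac{3296}{2257}$ ($S = - \frac{3296}{-2257} = \left(-3296\right) \left(- \frac{1}{2257}\right) = \frac{3296}{2257} \approx 1.4603$)
$O = \frac{4630325}{4514}$ ($O = - \frac{\left(\frac{3296}{2257} - 1490\right) - 563}{2} = - \frac{- \frac{3359634}{2257} - 563}{2} = \left(- \frac{1}{2}\right) \left(- \frac{4630325}{2257}\right) = \frac{4630325}{4514} \approx 1025.8$)
$O b = \frac{4630325}{4514} \left(-285\right) = - \frac{1319642625}{4514}$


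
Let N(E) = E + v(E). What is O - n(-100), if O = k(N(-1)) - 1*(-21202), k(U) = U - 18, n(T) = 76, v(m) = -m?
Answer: 21108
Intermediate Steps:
N(E) = 0 (N(E) = E - E = 0)
k(U) = -18 + U
O = 21184 (O = (-18 + 0) - 1*(-21202) = -18 + 21202 = 21184)
O - n(-100) = 21184 - 1*76 = 21184 - 76 = 21108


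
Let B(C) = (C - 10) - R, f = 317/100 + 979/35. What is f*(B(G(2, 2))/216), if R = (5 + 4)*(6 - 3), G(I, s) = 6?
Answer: -675769/151200 ≈ -4.4694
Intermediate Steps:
f = 21799/700 (f = 317*(1/100) + 979*(1/35) = 317/100 + 979/35 = 21799/700 ≈ 31.141)
R = 27 (R = 9*3 = 27)
B(C) = -37 + C (B(C) = (C - 10) - 1*27 = (-10 + C) - 27 = -37 + C)
f*(B(G(2, 2))/216) = 21799*((-37 + 6)/216)/700 = 21799*(-31*1/216)/700 = (21799/700)*(-31/216) = -675769/151200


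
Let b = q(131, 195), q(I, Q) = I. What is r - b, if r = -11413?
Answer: -11544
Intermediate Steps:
b = 131
r - b = -11413 - 1*131 = -11413 - 131 = -11544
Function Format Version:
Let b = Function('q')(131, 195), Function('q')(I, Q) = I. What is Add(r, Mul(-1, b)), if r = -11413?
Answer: -11544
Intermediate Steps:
b = 131
Add(r, Mul(-1, b)) = Add(-11413, Mul(-1, 131)) = Add(-11413, -131) = -11544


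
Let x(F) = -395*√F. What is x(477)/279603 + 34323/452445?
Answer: 11441/150815 - 395*√53/93201 ≈ 0.045007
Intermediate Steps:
x(477)/279603 + 34323/452445 = -1185*√53/279603 + 34323/452445 = -1185*√53*(1/279603) + 34323*(1/452445) = -1185*√53*(1/279603) + 11441/150815 = -395*√53/93201 + 11441/150815 = 11441/150815 - 395*√53/93201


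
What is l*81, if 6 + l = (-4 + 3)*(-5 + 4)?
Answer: -405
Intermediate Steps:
l = -5 (l = -6 + (-4 + 3)*(-5 + 4) = -6 - 1*(-1) = -6 + 1 = -5)
l*81 = -5*81 = -405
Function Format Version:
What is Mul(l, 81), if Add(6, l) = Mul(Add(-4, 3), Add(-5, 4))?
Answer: -405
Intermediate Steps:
l = -5 (l = Add(-6, Mul(Add(-4, 3), Add(-5, 4))) = Add(-6, Mul(-1, -1)) = Add(-6, 1) = -5)
Mul(l, 81) = Mul(-5, 81) = -405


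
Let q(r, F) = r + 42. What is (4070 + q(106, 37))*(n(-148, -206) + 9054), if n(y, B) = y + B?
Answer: 36696600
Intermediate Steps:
n(y, B) = B + y
q(r, F) = 42 + r
(4070 + q(106, 37))*(n(-148, -206) + 9054) = (4070 + (42 + 106))*((-206 - 148) + 9054) = (4070 + 148)*(-354 + 9054) = 4218*8700 = 36696600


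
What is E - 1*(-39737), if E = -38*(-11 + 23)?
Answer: 39281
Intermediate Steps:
E = -456 (E = -38*12 = -456)
E - 1*(-39737) = -456 - 1*(-39737) = -456 + 39737 = 39281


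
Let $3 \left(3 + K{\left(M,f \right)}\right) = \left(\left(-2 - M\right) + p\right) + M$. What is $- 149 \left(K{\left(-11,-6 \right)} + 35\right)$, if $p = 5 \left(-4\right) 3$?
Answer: $- \frac{5066}{3} \approx -1688.7$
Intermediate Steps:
$p = -60$ ($p = \left(-20\right) 3 = -60$)
$K{\left(M,f \right)} = - \frac{71}{3}$ ($K{\left(M,f \right)} = -3 + \frac{\left(\left(-2 - M\right) - 60\right) + M}{3} = -3 + \frac{\left(-62 - M\right) + M}{3} = -3 + \frac{1}{3} \left(-62\right) = -3 - \frac{62}{3} = - \frac{71}{3}$)
$- 149 \left(K{\left(-11,-6 \right)} + 35\right) = - 149 \left(- \frac{71}{3} + 35\right) = \left(-149\right) \frac{34}{3} = - \frac{5066}{3}$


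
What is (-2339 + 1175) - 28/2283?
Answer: -2657440/2283 ≈ -1164.0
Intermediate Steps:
(-2339 + 1175) - 28/2283 = -1164 - 28*1/2283 = -1164 - 28/2283 = -2657440/2283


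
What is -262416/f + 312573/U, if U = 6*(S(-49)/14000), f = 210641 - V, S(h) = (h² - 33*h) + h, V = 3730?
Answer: 21558115211128/117318537 ≈ 1.8376e+5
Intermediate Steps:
S(h) = h² - 32*h
f = 206911 (f = 210641 - 1*3730 = 210641 - 3730 = 206911)
U = 1701/1000 (U = 6*(-49*(-32 - 49)/14000) = 6*(-49*(-81)*(1/14000)) = 6*(3969*(1/14000)) = 6*(567/2000) = 1701/1000 ≈ 1.7010)
-262416/f + 312573/U = -262416/206911 + 312573/(1701/1000) = -262416*1/206911 + 312573*(1000/1701) = -262416/206911 + 104191000/567 = 21558115211128/117318537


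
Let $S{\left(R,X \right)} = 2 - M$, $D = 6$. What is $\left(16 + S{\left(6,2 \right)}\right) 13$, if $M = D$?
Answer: $156$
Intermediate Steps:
$M = 6$
$S{\left(R,X \right)} = -4$ ($S{\left(R,X \right)} = 2 - 6 = -4$)
$\left(16 + S{\left(6,2 \right)}\right) 13 = \left(16 - 4\right) 13 = 12 \cdot 13 = 156$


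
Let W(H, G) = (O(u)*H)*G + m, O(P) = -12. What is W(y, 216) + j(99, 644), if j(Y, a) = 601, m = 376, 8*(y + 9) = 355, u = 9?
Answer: -90715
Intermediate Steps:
y = 283/8 (y = -9 + (1/8)*355 = -9 + 355/8 = 283/8 ≈ 35.375)
W(H, G) = 376 - 12*G*H (W(H, G) = (-12*H)*G + 376 = -12*G*H + 376 = 376 - 12*G*H)
W(y, 216) + j(99, 644) = (376 - 12*216*283/8) + 601 = (376 - 91692) + 601 = -91316 + 601 = -90715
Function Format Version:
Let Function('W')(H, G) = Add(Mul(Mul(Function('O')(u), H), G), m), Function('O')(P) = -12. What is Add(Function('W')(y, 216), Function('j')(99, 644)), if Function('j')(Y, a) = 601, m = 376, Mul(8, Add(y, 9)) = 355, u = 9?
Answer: -90715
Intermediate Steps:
y = Rational(283, 8) (y = Add(-9, Mul(Rational(1, 8), 355)) = Add(-9, Rational(355, 8)) = Rational(283, 8) ≈ 35.375)
Function('W')(H, G) = Add(376, Mul(-12, G, H)) (Function('W')(H, G) = Add(Mul(Mul(-12, H), G), 376) = Add(Mul(-12, G, H), 376) = Add(376, Mul(-12, G, H)))
Add(Function('W')(y, 216), Function('j')(99, 644)) = Add(Add(376, Mul(-12, 216, Rational(283, 8))), 601) = Add(Add(376, -91692), 601) = Add(-91316, 601) = -90715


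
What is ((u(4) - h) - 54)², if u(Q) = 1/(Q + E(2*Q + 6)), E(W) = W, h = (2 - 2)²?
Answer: 942841/324 ≈ 2910.0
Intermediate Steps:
h = 0 (h = 0² = 0)
u(Q) = 1/(6 + 3*Q) (u(Q) = 1/(Q + (2*Q + 6)) = 1/(Q + (6 + 2*Q)) = 1/(6 + 3*Q))
((u(4) - h) - 54)² = ((1/(3*(2 + 4)) - 1*0) - 54)² = (((⅓)/6 + 0) - 54)² = (((⅓)*(⅙) + 0) - 54)² = ((1/18 + 0) - 54)² = (1/18 - 54)² = (-971/18)² = 942841/324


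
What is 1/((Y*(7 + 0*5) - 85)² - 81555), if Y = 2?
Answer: -1/76514 ≈ -1.3069e-5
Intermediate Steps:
1/((Y*(7 + 0*5) - 85)² - 81555) = 1/((2*(7 + 0*5) - 85)² - 81555) = 1/((2*(7 + 0) - 85)² - 81555) = 1/((2*7 - 85)² - 81555) = 1/((14 - 85)² - 81555) = 1/((-71)² - 81555) = 1/(5041 - 81555) = 1/(-76514) = -1/76514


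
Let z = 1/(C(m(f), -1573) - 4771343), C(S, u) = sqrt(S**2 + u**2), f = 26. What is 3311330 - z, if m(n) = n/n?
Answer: 75384783624611255613/22765711549319 + sqrt(2474330)/22765711549319 ≈ 3.3113e+6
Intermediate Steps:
m(n) = 1
z = 1/(-4771343 + sqrt(2474330)) (z = 1/(sqrt(1**2 + (-1573)**2) - 4771343) = 1/(sqrt(1 + 2474329) - 4771343) = 1/(sqrt(2474330) - 4771343) = 1/(-4771343 + sqrt(2474330)) ≈ -2.0965e-7)
3311330 - z = 3311330 - (-4771343/22765711549319 - sqrt(2474330)/22765711549319) = 3311330 + (4771343/22765711549319 + sqrt(2474330)/22765711549319) = 75384783624611255613/22765711549319 + sqrt(2474330)/22765711549319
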